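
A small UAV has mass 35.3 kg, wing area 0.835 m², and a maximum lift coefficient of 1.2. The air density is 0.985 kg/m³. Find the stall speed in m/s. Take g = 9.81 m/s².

V_stall = 26.5 m/s

Stall occurs when L = W at CL,max. W = mg = 35.3 × 9.81 = 346.3 N.
From L = ½ρV²S·CL,max = W: V_stall = √(2W/(ρSCL,max)) = √(2·346.3/(0.985·0.835·1.2))
V_stall = √701.7 = 26.5 m/s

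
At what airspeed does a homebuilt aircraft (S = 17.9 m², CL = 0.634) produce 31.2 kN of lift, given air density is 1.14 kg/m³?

L = ½ρv²S·CL ⇒ v = √(2L/(ρ·S·CL))
v = √(2 × 31200 / (1.14 × 17.9 × 0.634)) = √4823 = 69.4 m/s

v = 69.4 m/s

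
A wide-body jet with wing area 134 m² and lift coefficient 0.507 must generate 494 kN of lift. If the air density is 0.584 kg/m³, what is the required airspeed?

L = ½ρv²S·CL ⇒ v = √(2L/(ρ·S·CL))
v = √(2 × 4.94×10^5 / (0.584 × 134 × 0.507)) = √24900 = 158 m/s

v = 158 m/s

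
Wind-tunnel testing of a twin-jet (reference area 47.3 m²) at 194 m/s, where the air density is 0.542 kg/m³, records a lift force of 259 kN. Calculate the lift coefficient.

From L = ½ρv²S·CL, rearranging gives CL = 2L/(ρv²S).
CL = 2 × 2.59×10^5 / (0.542 × 194² × 47.3) = 0.537

CL = 0.537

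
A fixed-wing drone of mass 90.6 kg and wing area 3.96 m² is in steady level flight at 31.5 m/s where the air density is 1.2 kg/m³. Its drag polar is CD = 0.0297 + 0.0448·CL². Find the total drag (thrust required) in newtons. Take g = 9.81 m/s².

In steady level flight, lift balances weight: W = mg = 90.6 × 9.81 = 888.79 N.
Dynamic pressure q = 0.5 × 1.2 × 31.5² = 595.3 Pa.
CL = 2W/(ρv²S) = 2×888.79/(1.2×31.5²×3.96) = 0.377.
CD = 0.0297 + 0.0448 × 0.377² = 0.03607.
D = q·S·CD = 595.3 × 3.96 × 0.03607 = 85.03 N

D = 85 N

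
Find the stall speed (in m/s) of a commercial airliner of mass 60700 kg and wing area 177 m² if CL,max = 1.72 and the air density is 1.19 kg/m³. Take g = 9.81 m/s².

Weight W = mg = 60700 × 9.81 = 5.955×10^5 N.
From L = ½ρV²S·CL,max = W: V_stall = √(2W/(ρSCL,max)) = √(2·5.955×10^5/(1.19·177·1.72))
V_stall = √3287 = 57.3 m/s

V_stall = 57.3 m/s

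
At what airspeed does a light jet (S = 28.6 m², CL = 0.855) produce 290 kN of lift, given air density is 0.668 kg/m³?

v = 188 m/s

L = ½ρv²S·CL ⇒ v = √(2L/(ρ·S·CL))
v = √(2 × 2.9×10^5 / (0.668 × 28.6 × 0.855)) = √35510 = 188 m/s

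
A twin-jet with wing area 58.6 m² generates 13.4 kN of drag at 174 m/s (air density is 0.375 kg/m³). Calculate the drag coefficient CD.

CD = 0.0403

From D = ½ρv²S·CD, rearranging gives CD = 2D/(ρv²S).
CD = 2 × 13400 / (0.375 × 174² × 58.6) = 0.0403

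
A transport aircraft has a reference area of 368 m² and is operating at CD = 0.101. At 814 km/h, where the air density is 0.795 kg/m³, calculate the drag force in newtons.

Convert speed: v = 814 km/h ÷ 3.6 = 226.1 m/s.
D = ½ρv²S·CD = ½ × 0.795 × 226.1² × 368 × 0.101 = 7.55×10^5 N ≈ 755 kN

D = 7.55×10^5 N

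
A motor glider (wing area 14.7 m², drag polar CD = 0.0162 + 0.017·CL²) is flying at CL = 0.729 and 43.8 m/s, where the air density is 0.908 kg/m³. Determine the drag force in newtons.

D = 323 N

CD = 0.0162 + 0.017 × 0.729² = 0.02523
D = ½ρv²S·CD = ½ × 0.908 × 43.8² × 14.7 × 0.02523 = 323 N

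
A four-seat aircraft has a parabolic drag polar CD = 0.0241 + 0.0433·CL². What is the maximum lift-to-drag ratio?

For CD = CD0 + K·CL², (L/D)max occurs at CL* = √(CD0/K) and equals 1/(2√(K·CD0)).
(L/D)max = 1/(2√(0.0433 × 0.0241)) = 1/(2 × 0.0323) = 15.5

(L/D)max = 15.5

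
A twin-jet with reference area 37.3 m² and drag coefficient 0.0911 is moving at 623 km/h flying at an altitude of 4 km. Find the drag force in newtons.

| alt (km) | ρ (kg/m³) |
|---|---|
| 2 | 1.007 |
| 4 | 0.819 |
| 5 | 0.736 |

D = 41700 N

At 4 km, from the table: ρ = 0.819 kg/m³.
Convert speed: v = 623 km/h ÷ 3.6 = 173.1 m/s.
D = ½ρv²S·CD = ½ × 0.819 × 173.1² × 37.3 × 0.0911 = 41700 N ≈ 41.7 kN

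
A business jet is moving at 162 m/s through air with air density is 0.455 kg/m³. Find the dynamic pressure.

q = ½ρv² = ½ × 0.455 × 162² = 5970 Pa

q = 5970 Pa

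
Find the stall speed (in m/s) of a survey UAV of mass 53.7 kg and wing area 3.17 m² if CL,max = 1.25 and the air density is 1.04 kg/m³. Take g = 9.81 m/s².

Weight W = mg = 53.7 × 9.81 = 526.8 N.
V_stall = √(2W/(ρ·S·CL,max)) = √(2 × 526.8 / (1.04 × 3.17 × 1.25))
V_stall = √255.7 = 16 m/s

V_stall = 16 m/s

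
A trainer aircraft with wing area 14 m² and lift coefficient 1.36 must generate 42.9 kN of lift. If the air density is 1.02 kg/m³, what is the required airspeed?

v = 66.5 m/s

L = ½ρv²S·CL ⇒ v = √(2L/(ρ·S·CL))
v = √(2 × 42900 / (1.02 × 14 × 1.36)) = √4418 = 66.5 m/s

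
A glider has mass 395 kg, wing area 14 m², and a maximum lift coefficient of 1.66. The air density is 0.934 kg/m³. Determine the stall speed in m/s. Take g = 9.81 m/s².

Weight W = mg = 395 × 9.81 = 3875 N.
V_stall = √(2W/(ρ·S·CL,max)) = √(2 × 3875 / (0.934 × 14 × 1.66))
V_stall = √357 = 18.9 m/s

V_stall = 18.9 m/s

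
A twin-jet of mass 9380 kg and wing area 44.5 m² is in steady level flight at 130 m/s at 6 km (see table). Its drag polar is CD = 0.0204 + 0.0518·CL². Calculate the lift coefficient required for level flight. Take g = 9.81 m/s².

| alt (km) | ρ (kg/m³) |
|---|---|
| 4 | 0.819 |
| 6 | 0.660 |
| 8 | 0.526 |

CL = 0.371

At 6 km, from the table: ρ = 0.660 kg/m³.
Weight W = mg = 9380 × 9.81 = 92018 N; in level flight L = W.
Dynamic pressure q = 0.5 × 0.66 × 130² = 5577 Pa.
Required CL = L/(qS) = 92018/(5577·44.5) = 0.3708.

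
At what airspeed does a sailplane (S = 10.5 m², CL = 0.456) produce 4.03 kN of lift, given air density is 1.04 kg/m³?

v = 40.2 m/s

L = ½ρv²S·CL ⇒ v = √(2L/(ρ·S·CL))
v = √(2 × 4030 / (1.04 × 10.5 × 0.456)) = √1619 = 40.2 m/s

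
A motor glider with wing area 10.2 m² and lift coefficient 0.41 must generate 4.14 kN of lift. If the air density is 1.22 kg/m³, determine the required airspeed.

L = ½ρv²S·CL ⇒ v = √(2L/(ρ·S·CL))
v = √(2 × 4140 / (1.22 × 10.2 × 0.41)) = √1623 = 40.3 m/s

v = 40.3 m/s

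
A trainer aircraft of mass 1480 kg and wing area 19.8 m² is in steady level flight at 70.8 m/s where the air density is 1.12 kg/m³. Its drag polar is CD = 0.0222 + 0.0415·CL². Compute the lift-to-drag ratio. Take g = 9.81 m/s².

Weight W = mg = 1480 × 9.81 = 14519 N; in level flight L = W.
q = ½ρv² = ½ × 1.12 × 70.8² = 2807 Pa.
Required CL = L/(qS) = 14519/(2807·19.8) = 0.2612.
CD = 0.0222 + 0.0415 × 0.2612² = 0.02503.
L/D = CL/CD = 0.2612 / 0.02503 = 10.4

L/D = 10.4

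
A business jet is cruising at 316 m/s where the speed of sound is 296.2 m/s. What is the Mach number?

M = 1.07

M = v/a = 316 / 296.2 = 1.07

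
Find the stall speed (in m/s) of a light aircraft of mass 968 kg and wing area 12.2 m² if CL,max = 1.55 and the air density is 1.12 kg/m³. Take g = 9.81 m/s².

At stall, lift equals weight: L = W = m·g = 968 × 9.81 = 9496 N.
From L = ½ρV²S·CL,max = W: V_stall = √(2W/(ρSCL,max)) = √(2·9496/(1.12·12.2·1.55))
V_stall = √896.7 = 29.9 m/s

V_stall = 29.9 m/s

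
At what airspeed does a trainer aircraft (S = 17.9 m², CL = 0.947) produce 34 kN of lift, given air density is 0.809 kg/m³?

L = ½ρv²S·CL ⇒ v = √(2L/(ρ·S·CL))
v = √(2 × 34000 / (0.809 × 17.9 × 0.947)) = √4959 = 70.4 m/s

v = 70.4 m/s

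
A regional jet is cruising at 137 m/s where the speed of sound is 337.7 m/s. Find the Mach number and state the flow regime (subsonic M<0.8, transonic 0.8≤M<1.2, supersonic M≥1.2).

M = v/a = 137 / 337.7 = 0.406
M = 0.406 → subsonic.

M = 0.406 (subsonic)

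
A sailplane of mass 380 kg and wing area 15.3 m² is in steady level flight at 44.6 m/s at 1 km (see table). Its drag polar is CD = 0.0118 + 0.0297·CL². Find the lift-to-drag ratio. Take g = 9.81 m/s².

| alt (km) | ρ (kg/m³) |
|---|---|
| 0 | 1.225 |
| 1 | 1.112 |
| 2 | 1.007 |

L/D = 16.6

At 1 km, from the table: ρ = 1.112 kg/m³.
In steady level flight, lift balances weight: W = mg = 380 × 9.81 = 3727.8 N.
Dynamic pressure q = 0.5 × 1.112 × 44.6² = 1106 Pa.
CL = W/(q·S) = 3727.8 / (1106 × 15.3) = 0.2203.
CD = 0.0118 + 0.0297 × 0.2203² = 0.01324.
L/D = CL/CD = 0.2203 / 0.01324 = 16.6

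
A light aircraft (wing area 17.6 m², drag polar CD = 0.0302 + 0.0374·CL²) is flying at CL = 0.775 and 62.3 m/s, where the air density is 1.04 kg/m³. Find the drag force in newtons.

D = 1870 N

CD = 0.0302 + 0.0374 × 0.775² = 0.05266
D = ½ρv²S·CD = ½ × 1.04 × 62.3² × 17.6 × 0.05266 = 1870 N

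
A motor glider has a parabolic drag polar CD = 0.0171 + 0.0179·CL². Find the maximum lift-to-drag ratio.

For CD = CD0 + K·CL², (L/D)max occurs at CL* = √(CD0/K) and equals 1/(2√(K·CD0)).
(L/D)max = 1/(2√(0.0179 × 0.0171)) = 1/(2 × 0.0175) = 28.6

(L/D)max = 28.6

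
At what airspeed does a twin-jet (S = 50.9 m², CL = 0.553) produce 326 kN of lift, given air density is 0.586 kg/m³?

v = 199 m/s

L = ½ρv²S·CL ⇒ v = √(2L/(ρ·S·CL))
v = √(2 × 3.26×10^5 / (0.586 × 50.9 × 0.553)) = √39530 = 199 m/s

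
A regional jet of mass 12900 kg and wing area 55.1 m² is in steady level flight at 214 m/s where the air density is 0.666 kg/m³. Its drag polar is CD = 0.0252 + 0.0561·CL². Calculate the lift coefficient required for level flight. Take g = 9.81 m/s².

In steady level flight, lift balances weight: W = mg = 12900 × 9.81 = 1.2655×10^5 N.
q = ½ρv² = ½ × 0.666 × 214² = 15250 Pa.
Required CL = L/(qS) = 1.2655×10^5/(15250·55.1) = 0.1506.

CL = 0.151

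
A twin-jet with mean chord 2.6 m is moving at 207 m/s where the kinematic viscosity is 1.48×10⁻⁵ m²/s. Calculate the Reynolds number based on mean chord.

Re = v·c/ν = 207 × 2.6 / (1.48×10⁻⁵) = 3.64×10^7

Re = 3.64×10^7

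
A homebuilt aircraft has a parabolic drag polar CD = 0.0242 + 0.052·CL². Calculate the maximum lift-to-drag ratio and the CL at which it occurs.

(L/D)max = 14.1, at CL = 0.682

For CD = CD0 + K·CL², (L/D)max occurs at CL* = √(CD0/K) and equals 1/(2√(K·CD0)).
(L/D)max = 1/(2√(0.052 × 0.0242)) = 1/(2 × 0.03547) = 14.1
CL* = √(0.0242/0.052) = 0.682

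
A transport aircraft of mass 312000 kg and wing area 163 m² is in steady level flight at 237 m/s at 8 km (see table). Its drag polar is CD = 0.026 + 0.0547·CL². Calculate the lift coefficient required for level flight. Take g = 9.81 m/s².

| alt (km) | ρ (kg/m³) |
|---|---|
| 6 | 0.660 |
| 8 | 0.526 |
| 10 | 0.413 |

At 8 km, from the table: ρ = 0.526 kg/m³.
In steady level flight, lift balances weight: W = mg = 312000 × 9.81 = 3.0607×10^6 N.
q = ½ρv² = ½ × 0.526 × 237² = 14770 Pa.
CL = W/(q·S) = 3.0607×10^6 / (14770 × 163) = 1.271.

CL = 1.27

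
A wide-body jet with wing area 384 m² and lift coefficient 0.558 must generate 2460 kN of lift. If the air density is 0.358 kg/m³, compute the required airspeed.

L = ½ρv²S·CL ⇒ v = √(2L/(ρ·S·CL))
v = √(2 × 2.46×10^6 / (0.358 × 384 × 0.558)) = √64140 = 253 m/s

v = 253 m/s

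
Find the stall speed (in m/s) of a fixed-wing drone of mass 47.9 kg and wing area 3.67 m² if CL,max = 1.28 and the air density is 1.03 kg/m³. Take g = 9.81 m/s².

Stall occurs when L = W at CL,max. W = mg = 47.9 × 9.81 = 469.9 N.
V_stall = √(2W/(ρ·S·CL,max)) = √(2 × 469.9 / (1.03 × 3.67 × 1.28))
V_stall = √194.2 = 13.9 m/s

V_stall = 13.9 m/s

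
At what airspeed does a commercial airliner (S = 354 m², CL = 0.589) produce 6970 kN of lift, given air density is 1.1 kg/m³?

L = ½ρv²S·CL ⇒ v = √(2L/(ρ·S·CL))
v = √(2 × 6.97×10^6 / (1.1 × 354 × 0.589)) = √60780 = 247 m/s

v = 247 m/s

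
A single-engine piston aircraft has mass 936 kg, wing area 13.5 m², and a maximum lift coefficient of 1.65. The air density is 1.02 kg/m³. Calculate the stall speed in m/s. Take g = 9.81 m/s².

Stall occurs when L = W at CL,max. W = mg = 936 × 9.81 = 9182 N.
V_stall = √(2W/(ρ·S·CL,max)) = √(2 × 9182 / (1.02 × 13.5 × 1.65))
V_stall = √808.3 = 28.4 m/s

V_stall = 28.4 m/s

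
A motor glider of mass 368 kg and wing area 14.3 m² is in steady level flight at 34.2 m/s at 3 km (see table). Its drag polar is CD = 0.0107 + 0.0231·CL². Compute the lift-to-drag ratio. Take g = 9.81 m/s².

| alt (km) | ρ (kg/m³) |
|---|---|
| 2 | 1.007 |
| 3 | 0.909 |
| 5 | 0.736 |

L/D = 29.8

At 3 km, from the table: ρ = 0.909 kg/m³.
In steady level flight, lift balances weight: W = mg = 368 × 9.81 = 3610.1 N.
q = ½ρv² = ½ × 0.909 × 34.2² = 531.6 Pa.
CL = 2W/(ρv²S) = 2×3610.1/(0.909×34.2²×14.3) = 0.4749.
CD = 0.0107 + 0.0231 × 0.4749² = 0.01591.
L/D = CL/CD = 0.4749 / 0.01591 = 29.8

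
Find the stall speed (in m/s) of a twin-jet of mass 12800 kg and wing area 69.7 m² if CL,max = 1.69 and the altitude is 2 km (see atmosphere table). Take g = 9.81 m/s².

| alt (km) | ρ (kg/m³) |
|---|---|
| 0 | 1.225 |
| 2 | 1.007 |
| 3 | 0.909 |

V_stall = 46 m/s

At 2 km, from the table: ρ = 1.007 kg/m³.
Stall occurs when L = W at CL,max. W = mg = 12800 × 9.81 = 1.256×10^5 N.
From L = ½ρV²S·CL,max = W: V_stall = √(2W/(ρSCL,max)) = √(2·1.256×10^5/(1.007·69.7·1.69))
V_stall = √2117 = 46 m/s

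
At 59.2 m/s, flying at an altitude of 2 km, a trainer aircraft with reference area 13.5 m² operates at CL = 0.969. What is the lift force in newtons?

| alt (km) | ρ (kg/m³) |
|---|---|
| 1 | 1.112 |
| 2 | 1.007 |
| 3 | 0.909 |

L = 23100 N

At 2 km, from the table: ρ = 1.007 kg/m³.
Dynamic pressure q = ½ρv² = ½ × 1.007 × 59.2² = 1765 Pa.
L = q·S·CL = 1765 × 13.5 × 0.969 = 23100 N ≈ 23.1 kN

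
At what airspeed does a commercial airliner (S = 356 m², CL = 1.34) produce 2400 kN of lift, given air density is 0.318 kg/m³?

L = ½ρv²S·CL ⇒ v = √(2L/(ρ·S·CL))
v = √(2 × 2.4×10^6 / (0.318 × 356 × 1.34)) = √31640 = 178 m/s

v = 178 m/s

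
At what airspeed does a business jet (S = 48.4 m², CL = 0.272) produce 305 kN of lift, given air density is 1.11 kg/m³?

v = 204 m/s

L = ½ρv²S·CL ⇒ v = √(2L/(ρ·S·CL))
v = √(2 × 3.05×10^5 / (1.11 × 48.4 × 0.272)) = √41740 = 204 m/s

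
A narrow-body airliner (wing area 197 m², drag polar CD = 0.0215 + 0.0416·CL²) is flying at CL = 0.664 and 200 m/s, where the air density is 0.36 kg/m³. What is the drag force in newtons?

D = 56500 N

CD = 0.0215 + 0.0416 × 0.664² = 0.03984
D = ½ρv²S·CD = ½ × 0.36 × 200² × 197 × 0.03984 = 56500 N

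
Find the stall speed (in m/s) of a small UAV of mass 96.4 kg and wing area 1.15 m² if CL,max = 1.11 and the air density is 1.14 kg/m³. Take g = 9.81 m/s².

V_stall = 36.1 m/s

At stall, lift equals weight: L = W = m·g = 96.4 × 9.81 = 945.7 N.
From L = ½ρV²S·CL,max = W: V_stall = √(2W/(ρSCL,max)) = √(2·945.7/(1.14·1.15·1.11))
V_stall = √1300 = 36.1 m/s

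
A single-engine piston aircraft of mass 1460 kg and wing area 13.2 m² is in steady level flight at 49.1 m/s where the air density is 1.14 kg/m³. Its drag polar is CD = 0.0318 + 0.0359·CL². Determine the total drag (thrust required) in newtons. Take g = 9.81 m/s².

Level flight ⇒ L = W = m·g = 1460 × 9.81 = 14323 N.
Dynamic pressure q = 0.5 × 1.14 × 49.1² = 1374 Pa.
CL = 2W/(ρv²S) = 2×14323/(1.14×49.1²×13.2) = 0.7896.
CD = 0.0318 + 0.0359 × 0.7896² = 0.05418.
D = q·S·CD = 1374 × 13.2 × 0.05418 = 982.8 N

D = 983 N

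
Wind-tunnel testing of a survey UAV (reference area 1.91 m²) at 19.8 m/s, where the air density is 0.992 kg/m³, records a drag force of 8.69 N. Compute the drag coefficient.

From D = ½ρv²S·CD, rearranging gives CD = 2D/(ρv²S).
CD = 2 × 8.69 / (0.992 × 19.8² × 1.91) = 0.0234

CD = 0.0234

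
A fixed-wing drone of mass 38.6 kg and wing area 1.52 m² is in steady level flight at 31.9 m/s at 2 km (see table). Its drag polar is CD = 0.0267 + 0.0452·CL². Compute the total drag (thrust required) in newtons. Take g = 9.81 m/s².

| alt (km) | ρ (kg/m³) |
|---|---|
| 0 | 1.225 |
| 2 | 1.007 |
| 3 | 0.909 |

D = 29.1 N

At 2 km, from the table: ρ = 1.007 kg/m³.
In steady level flight, lift balances weight: W = mg = 38.6 × 9.81 = 378.67 N.
q = ½ρv² = ½ × 1.007 × 31.9² = 512.4 Pa.
CL = 2W/(ρv²S) = 2×378.67/(1.007×31.9²×1.52) = 0.4862.
CD = 0.0267 + 0.0452 × 0.4862² = 0.03739.
D = q·S·CD = 512.4 × 1.52 × 0.03739 = 29.12 N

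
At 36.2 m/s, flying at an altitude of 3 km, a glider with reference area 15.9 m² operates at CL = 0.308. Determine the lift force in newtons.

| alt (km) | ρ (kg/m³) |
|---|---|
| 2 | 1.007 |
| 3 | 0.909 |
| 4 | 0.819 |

At 3 km, from the table: ρ = 0.909 kg/m³.
Dynamic pressure q = ½ρv² = ½ × 0.909 × 36.2² = 595.6 Pa.
L = q·S·CL = 595.6 × 15.9 × 0.308 = 2920 N

L = 2920 N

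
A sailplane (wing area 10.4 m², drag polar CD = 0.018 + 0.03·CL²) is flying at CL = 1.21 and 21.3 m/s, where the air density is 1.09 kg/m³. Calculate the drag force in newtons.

D = 159 N

CD = 0.018 + 0.03 × 1.21² = 0.06192
D = ½ρv²S·CD = ½ × 1.09 × 21.3² × 10.4 × 0.06192 = 159 N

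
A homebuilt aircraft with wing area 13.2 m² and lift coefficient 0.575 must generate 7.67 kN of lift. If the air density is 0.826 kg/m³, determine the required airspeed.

v = 49.5 m/s

L = ½ρv²S·CL ⇒ v = √(2L/(ρ·S·CL))
v = √(2 × 7670 / (0.826 × 13.2 × 0.575)) = √2447 = 49.5 m/s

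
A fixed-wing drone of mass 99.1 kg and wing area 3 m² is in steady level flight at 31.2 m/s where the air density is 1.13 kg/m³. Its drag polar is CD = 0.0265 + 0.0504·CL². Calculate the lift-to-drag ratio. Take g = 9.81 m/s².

Level flight ⇒ L = W = m·g = 99.1 × 9.81 = 972.17 N.
q = ½ρv² = ½ × 1.13 × 31.2² = 550 Pa.
Required CL = L/(qS) = 972.17/(550·3) = 0.5892.
CD = 0.0265 + 0.0504 × 0.5892² = 0.044.
L/D = CL/CD = 0.5892 / 0.044 = 13.4

L/D = 13.4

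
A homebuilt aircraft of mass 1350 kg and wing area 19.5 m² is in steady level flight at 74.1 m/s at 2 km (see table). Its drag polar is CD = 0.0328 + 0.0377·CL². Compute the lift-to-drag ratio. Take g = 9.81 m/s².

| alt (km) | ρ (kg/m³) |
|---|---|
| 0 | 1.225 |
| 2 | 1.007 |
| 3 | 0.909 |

At 2 km, from the table: ρ = 1.007 kg/m³.
In steady level flight, lift balances weight: W = mg = 1350 × 9.81 = 13244 N.
q = ½ρv² = ½ × 1.007 × 74.1² = 2765 Pa.
CL = W/(q·S) = 13244 / (2765 × 19.5) = 0.2457.
CD = 0.0328 + 0.0377 × 0.2457² = 0.03508.
L/D = CL/CD = 0.2457 / 0.03508 = 7

L/D = 7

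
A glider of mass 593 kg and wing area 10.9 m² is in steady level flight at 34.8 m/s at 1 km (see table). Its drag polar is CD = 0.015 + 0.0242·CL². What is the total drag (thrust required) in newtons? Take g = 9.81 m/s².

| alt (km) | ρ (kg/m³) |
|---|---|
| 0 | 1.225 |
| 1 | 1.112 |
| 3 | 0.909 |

At 1 km, from the table: ρ = 1.112 kg/m³.
In steady level flight, lift balances weight: W = mg = 593 × 9.81 = 5817.3 N.
Dynamic pressure q = 0.5 × 1.112 × 34.8² = 673.3 Pa.
CL = W/(q·S) = 5817.3 / (673.3 × 10.9) = 0.7926.
CD = 0.015 + 0.0242 × 0.7926² = 0.0302.
D = q·S·CD = 673.3 × 10.9 × 0.0302 = 221.7 N

D = 222 N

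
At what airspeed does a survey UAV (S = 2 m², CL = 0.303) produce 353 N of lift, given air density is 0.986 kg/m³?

L = ½ρv²S·CL ⇒ v = √(2L/(ρ·S·CL))
v = √(2 × 353 / (0.986 × 2 × 0.303)) = √1182 = 34.4 m/s

v = 34.4 m/s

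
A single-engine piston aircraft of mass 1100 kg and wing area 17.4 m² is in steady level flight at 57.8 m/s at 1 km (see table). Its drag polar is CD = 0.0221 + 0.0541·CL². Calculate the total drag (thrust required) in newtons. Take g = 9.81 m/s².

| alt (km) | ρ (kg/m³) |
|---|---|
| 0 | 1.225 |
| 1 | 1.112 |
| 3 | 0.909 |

At 1 km, from the table: ρ = 1.112 kg/m³.
Level flight ⇒ L = W = m·g = 1100 × 9.81 = 10791 N.
Dynamic pressure q = 0.5 × 1.112 × 57.8² = 1858 Pa.
CL = W/(q·S) = 10791 / (1858 × 17.4) = 0.3339.
CD = 0.0221 + 0.0541 × 0.3339² = 0.02813.
D = q·S·CD = 1858 × 17.4 × 0.02813 = 909.2 N

D = 909 N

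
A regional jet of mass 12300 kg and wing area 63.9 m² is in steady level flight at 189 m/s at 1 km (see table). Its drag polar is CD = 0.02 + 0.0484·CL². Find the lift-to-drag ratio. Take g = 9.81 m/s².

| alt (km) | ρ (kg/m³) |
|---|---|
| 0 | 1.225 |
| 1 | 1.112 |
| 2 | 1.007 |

At 1 km, from the table: ρ = 1.112 kg/m³.
Level flight ⇒ L = W = m·g = 12300 × 9.81 = 1.2066×10^5 N.
q = ½ρv² = ½ × 1.112 × 189² = 19860 Pa.
CL = 2W/(ρv²S) = 2×1.2066×10^5/(1.112×189²×63.9) = 0.09508.
CD = 0.02 + 0.0484 × 0.09508² = 0.02044.
L/D = CL/CD = 0.09508 / 0.02044 = 4.65

L/D = 4.65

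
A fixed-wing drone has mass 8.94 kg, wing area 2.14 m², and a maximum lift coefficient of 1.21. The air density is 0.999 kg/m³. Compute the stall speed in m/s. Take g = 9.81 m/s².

V_stall = 8.23 m/s

Stall occurs when L = W at CL,max. W = mg = 8.94 × 9.81 = 87.7 N.
V_stall = √(2W/(ρ·S·CL,max)) = √(2 × 87.7 / (0.999 × 2.14 × 1.21))
V_stall = √67.81 = 8.23 m/s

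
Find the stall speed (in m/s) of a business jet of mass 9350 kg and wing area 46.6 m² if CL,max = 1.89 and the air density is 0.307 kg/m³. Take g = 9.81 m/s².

At stall, lift equals weight: L = W = m·g = 9350 × 9.81 = 91720 N.
V_stall = √(2W/(ρ·S·CL,max)) = √(2 × 91720 / (0.307 × 46.6 × 1.89))
V_stall = √6785 = 82.4 m/s

V_stall = 82.4 m/s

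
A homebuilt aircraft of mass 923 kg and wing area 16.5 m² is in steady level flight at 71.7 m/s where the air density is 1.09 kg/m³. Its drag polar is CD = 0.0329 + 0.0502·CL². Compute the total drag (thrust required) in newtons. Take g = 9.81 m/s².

D = 1610 N

Weight W = mg = 923 × 9.81 = 9054.6 N; in level flight L = W.
Dynamic pressure q = 0.5 × 1.09 × 71.7² = 2802 Pa.
CL = 2W/(ρv²S) = 2×9054.6/(1.09×71.7²×16.5) = 0.1959.
CD = 0.0329 + 0.0502 × 0.1959² = 0.03483.
D = q·S·CD = 2802 × 16.5 × 0.03483 = 1610 N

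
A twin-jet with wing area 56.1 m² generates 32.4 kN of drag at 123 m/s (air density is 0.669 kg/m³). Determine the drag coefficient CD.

CD = 0.114

From D = ½ρv²S·CD, rearranging gives CD = 2D/(ρv²S).
CD = 2 × 32400 / (0.669 × 123² × 56.1) = 0.114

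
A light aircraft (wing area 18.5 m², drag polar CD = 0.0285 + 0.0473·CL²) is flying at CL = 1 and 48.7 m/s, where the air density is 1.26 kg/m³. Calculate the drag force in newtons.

CD = 0.0285 + 0.0473 × 1² = 0.0758
D = ½ρv²S·CD = ½ × 1.26 × 48.7² × 18.5 × 0.0758 = 2100 N

D = 2100 N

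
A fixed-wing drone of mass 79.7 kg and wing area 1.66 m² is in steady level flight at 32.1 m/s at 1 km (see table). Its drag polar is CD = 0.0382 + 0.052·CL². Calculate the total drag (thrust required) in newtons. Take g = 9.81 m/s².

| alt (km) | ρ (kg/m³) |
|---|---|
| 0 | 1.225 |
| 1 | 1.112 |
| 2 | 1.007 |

At 1 km, from the table: ρ = 1.112 kg/m³.
Weight W = mg = 79.7 × 9.81 = 781.86 N; in level flight L = W.
Dynamic pressure q = 0.5 × 1.112 × 32.1² = 572.9 Pa.
CL = 2W/(ρv²S) = 2×781.86/(1.112×32.1²×1.66) = 0.8221.
CD = 0.0382 + 0.052 × 0.8221² = 0.07335.
D = q·S·CD = 572.9 × 1.66 × 0.07335 = 69.75 N

D = 69.8 N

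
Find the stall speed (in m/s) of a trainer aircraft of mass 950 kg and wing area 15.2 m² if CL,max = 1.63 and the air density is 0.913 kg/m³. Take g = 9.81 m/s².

At stall, lift equals weight: L = W = m·g = 950 × 9.81 = 9320 N.
From L = ½ρV²S·CL,max = W: V_stall = √(2W/(ρSCL,max)) = √(2·9320/(0.913·15.2·1.63))
V_stall = √824 = 28.7 m/s

V_stall = 28.7 m/s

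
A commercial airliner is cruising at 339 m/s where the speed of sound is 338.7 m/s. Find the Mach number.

M = 1

M = v/a = 339 / 338.7 = 1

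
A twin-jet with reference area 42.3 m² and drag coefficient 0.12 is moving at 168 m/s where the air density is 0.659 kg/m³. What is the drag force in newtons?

D = 47200 N

Dynamic pressure q = ½ρv² = ½ × 0.659 × 168² = 9300 Pa.
D = q·S·CD = 9300 × 42.3 × 0.12 = 47200 N ≈ 47.2 kN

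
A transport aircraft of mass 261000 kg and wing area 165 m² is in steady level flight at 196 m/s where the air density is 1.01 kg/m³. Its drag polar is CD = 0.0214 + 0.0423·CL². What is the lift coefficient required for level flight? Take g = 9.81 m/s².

Weight W = mg = 261000 × 9.81 = 2.5604×10^6 N; in level flight L = W.
q = ½ρv² = ½ × 1.01 × 196² = 19400 Pa.
CL = 2W/(ρv²S) = 2×2.5604×10^6/(1.01×196²×165) = 0.7999.

CL = 0.8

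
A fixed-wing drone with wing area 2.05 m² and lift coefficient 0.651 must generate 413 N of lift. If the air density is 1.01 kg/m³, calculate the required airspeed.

L = ½ρv²S·CL ⇒ v = √(2L/(ρ·S·CL))
v = √(2 × 413 / (1.01 × 2.05 × 0.651)) = √612.8 = 24.8 m/s

v = 24.8 m/s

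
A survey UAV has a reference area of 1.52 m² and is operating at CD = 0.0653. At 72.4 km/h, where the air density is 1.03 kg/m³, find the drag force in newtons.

D = 20.7 N

Convert speed: v = 72.4 km/h ÷ 3.6 = 20.11 m/s.
Dynamic pressure q = ½ρv² = ½ × 1.03 × 20.11² = 208.3 Pa.
D = q·S·CD = 208.3 × 1.52 × 0.0653 = 20.7 N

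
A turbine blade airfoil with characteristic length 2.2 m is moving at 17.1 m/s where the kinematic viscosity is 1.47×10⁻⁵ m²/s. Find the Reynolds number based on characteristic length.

Re = 2.56×10^6

Re = v·c/ν = 17.1 × 2.2 / (1.47×10⁻⁵) = 2.56×10^6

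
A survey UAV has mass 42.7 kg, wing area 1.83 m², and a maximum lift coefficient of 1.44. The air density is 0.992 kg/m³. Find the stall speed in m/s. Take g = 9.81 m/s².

Stall occurs when L = W at CL,max. W = mg = 42.7 × 9.81 = 418.9 N.
V_stall = √(2W/(ρ·S·CL,max)) = √(2 × 418.9 / (0.992 × 1.83 × 1.44))
V_stall = √320.5 = 17.9 m/s

V_stall = 17.9 m/s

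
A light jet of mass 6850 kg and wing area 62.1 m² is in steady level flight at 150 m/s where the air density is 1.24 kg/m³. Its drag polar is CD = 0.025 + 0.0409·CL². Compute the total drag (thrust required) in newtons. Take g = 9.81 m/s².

Weight W = mg = 6850 × 9.81 = 67198 N; in level flight L = W.
Dynamic pressure q = 0.5 × 1.24 × 150² = 13950 Pa.
Required CL = L/(qS) = 67198/(13950·62.1) = 0.07757.
CD = 0.025 + 0.0409 × 0.07757² = 0.02525.
D = q·S·CD = 13950 × 62.1 × 0.02525 = 21870 N

D = 21900 N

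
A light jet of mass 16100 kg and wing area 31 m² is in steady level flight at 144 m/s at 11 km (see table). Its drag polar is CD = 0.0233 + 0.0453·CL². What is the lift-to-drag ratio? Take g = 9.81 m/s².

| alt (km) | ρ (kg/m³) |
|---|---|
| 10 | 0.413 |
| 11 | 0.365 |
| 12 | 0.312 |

At 11 km, from the table: ρ = 0.365 kg/m³.
Level flight ⇒ L = W = m·g = 16100 × 9.81 = 1.5794×10^5 N.
q = ½ρv² = ½ × 0.365 × 144² = 3784 Pa.
CL = 2W/(ρv²S) = 2×1.5794×10^5/(0.365×144²×31) = 1.346.
CD = 0.0233 + 0.0453 × 1.346² = 0.1054.
L/D = CL/CD = 1.346 / 0.1054 = 12.8

L/D = 12.8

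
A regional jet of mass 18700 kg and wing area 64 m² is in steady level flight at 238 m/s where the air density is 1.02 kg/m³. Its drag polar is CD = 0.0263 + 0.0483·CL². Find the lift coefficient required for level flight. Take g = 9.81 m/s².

Weight W = mg = 18700 × 9.81 = 1.8345×10^5 N; in level flight L = W.
q = ½ρv² = ½ × 1.02 × 238² = 28890 Pa.
CL = 2W/(ρv²S) = 2×1.8345×10^5/(1.02×238²×64) = 0.09922.

CL = 0.0992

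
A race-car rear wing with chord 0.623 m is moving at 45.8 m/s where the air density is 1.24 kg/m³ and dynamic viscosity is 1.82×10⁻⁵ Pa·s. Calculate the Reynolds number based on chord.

Re = 1.94×10^6

Re = ρ·v·c/μ = 1.24 × 45.8 × 0.623 / (1.82×10⁻⁵) = 1.94×10^6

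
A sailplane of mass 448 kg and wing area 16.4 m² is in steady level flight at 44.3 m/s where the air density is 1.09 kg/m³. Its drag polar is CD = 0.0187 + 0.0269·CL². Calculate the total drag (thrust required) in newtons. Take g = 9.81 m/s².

In steady level flight, lift balances weight: W = mg = 448 × 9.81 = 4394.9 N.
q = ½ρv² = ½ × 1.09 × 44.3² = 1070 Pa.
CL = 2W/(ρv²S) = 2×4394.9/(1.09×44.3²×16.4) = 0.2506.
CD = 0.0187 + 0.0269 × 0.2506² = 0.02039.
D = q·S·CD = 1070 × 16.4 × 0.02039 = 357.6 N

D = 358 N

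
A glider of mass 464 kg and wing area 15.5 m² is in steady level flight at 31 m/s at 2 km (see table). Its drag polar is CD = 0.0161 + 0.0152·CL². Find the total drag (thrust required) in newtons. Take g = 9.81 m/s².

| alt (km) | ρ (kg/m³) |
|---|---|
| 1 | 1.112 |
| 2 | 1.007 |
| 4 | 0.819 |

D = 163 N

At 2 km, from the table: ρ = 1.007 kg/m³.
In steady level flight, lift balances weight: W = mg = 464 × 9.81 = 4551.8 N.
q = ½ρv² = ½ × 1.007 × 31² = 483.9 Pa.
Required CL = L/(qS) = 4551.8/(483.9·15.5) = 0.6069.
CD = 0.0161 + 0.0152 × 0.6069² = 0.0217.
D = q·S·CD = 483.9 × 15.5 × 0.0217 = 162.7 N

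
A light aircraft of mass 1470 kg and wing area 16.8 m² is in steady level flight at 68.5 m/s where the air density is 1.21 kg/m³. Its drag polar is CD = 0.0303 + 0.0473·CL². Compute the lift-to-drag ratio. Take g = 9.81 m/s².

L/D = 8.73

In steady level flight, lift balances weight: W = mg = 1470 × 9.81 = 14421 N.
Dynamic pressure q = 0.5 × 1.21 × 68.5² = 2839 Pa.
Required CL = L/(qS) = 14421/(2839·16.8) = 0.3024.
CD = 0.0303 + 0.0473 × 0.3024² = 0.03462.
L/D = CL/CD = 0.3024 / 0.03462 = 8.73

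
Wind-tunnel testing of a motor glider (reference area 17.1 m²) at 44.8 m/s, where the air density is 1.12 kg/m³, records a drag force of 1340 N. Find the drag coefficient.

From D = ½ρv²S·CD, rearranging gives CD = 2D/(ρv²S).
CD = 2 × 1340 / (1.12 × 44.8² × 17.1) = 0.0697

CD = 0.0697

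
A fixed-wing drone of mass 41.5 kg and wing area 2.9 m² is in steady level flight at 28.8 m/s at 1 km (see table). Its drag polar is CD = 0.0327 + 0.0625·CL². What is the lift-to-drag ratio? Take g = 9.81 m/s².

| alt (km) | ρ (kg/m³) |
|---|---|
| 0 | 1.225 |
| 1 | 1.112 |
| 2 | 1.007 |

At 1 km, from the table: ρ = 1.112 kg/m³.
In steady level flight, lift balances weight: W = mg = 41.5 × 9.81 = 407.12 N.
Dynamic pressure q = 0.5 × 1.112 × 28.8² = 461.2 Pa.
CL = 2W/(ρv²S) = 2×407.12/(1.112×28.8²×2.9) = 0.3044.
CD = 0.0327 + 0.0625 × 0.3044² = 0.03849.
L/D = CL/CD = 0.3044 / 0.03849 = 7.91

L/D = 7.91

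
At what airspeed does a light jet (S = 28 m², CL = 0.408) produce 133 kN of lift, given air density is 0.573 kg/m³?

v = 202 m/s

L = ½ρv²S·CL ⇒ v = √(2L/(ρ·S·CL))
v = √(2 × 1.33×10^5 / (0.573 × 28 × 0.408)) = √40640 = 202 m/s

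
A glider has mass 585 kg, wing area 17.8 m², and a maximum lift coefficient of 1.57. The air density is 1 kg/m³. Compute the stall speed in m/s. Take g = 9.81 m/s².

V_stall = 20.3 m/s

Stall occurs when L = W at CL,max. W = mg = 585 × 9.81 = 5739 N.
From L = ½ρV²S·CL,max = W: V_stall = √(2W/(ρSCL,max)) = √(2·5739/(1·17.8·1.57))
V_stall = √410.7 = 20.3 m/s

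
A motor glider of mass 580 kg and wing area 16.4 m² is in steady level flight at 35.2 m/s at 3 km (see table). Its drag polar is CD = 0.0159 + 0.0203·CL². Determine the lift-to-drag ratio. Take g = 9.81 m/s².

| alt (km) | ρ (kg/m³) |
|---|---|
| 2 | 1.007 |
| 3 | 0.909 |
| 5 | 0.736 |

At 3 km, from the table: ρ = 0.909 kg/m³.
Level flight ⇒ L = W = m·g = 580 × 9.81 = 5689.8 N.
q = ½ρv² = ½ × 0.909 × 35.2² = 563.1 Pa.
CL = 2W/(ρv²S) = 2×5689.8/(0.909×35.2²×16.4) = 0.6161.
CD = 0.0159 + 0.0203 × 0.6161² = 0.0236.
L/D = CL/CD = 0.6161 / 0.0236 = 26.1

L/D = 26.1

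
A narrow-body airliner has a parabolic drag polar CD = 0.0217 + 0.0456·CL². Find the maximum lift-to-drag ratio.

(L/D)max = 15.9

For CD = CD0 + K·CL², (L/D)max occurs at CL* = √(CD0/K) and equals 1/(2√(K·CD0)).
(L/D)max = 1/(2√(0.0456 × 0.0217)) = 1/(2 × 0.03146) = 15.9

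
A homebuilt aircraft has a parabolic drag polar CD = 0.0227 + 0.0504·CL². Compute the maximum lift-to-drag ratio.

(L/D)max = 14.8

For CD = CD0 + K·CL², (L/D)max occurs at CL* = √(CD0/K) and equals 1/(2√(K·CD0)).
(L/D)max = 1/(2√(0.0504 × 0.0227)) = 1/(2 × 0.03382) = 14.8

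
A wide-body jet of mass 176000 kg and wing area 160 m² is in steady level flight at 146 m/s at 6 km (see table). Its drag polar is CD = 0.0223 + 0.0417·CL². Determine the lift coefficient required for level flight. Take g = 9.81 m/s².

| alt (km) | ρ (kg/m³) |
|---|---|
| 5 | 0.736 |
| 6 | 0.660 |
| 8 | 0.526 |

At 6 km, from the table: ρ = 0.660 kg/m³.
In steady level flight, lift balances weight: W = mg = 176000 × 9.81 = 1.7266×10^6 N.
Dynamic pressure q = 0.5 × 0.66 × 146² = 7034 Pa.
CL = 2W/(ρv²S) = 2×1.7266×10^6/(0.66×146²×160) = 1.534.

CL = 1.53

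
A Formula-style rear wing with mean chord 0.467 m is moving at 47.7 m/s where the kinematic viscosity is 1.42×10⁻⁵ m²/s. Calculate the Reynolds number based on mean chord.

Re = v·c/ν = 47.7 × 0.467 / (1.42×10⁻⁵) = 1.57×10^6

Re = 1.57×10^6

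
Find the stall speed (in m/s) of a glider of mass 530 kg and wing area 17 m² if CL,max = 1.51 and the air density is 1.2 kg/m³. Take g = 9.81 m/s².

Stall occurs when L = W at CL,max. W = mg = 530 × 9.81 = 5199 N.
V_stall = √(2W/(ρ·S·CL,max)) = √(2 × 5199 / (1.2 × 17 × 1.51))
V_stall = √337.6 = 18.4 m/s

V_stall = 18.4 m/s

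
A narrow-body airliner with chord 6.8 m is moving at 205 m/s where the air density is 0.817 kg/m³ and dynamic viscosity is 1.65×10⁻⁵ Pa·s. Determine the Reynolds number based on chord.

Re = ρ·v·c/μ = 0.817 × 205 × 6.8 / (1.65×10⁻⁵) = 6.9×10^7

Re = 6.9×10^7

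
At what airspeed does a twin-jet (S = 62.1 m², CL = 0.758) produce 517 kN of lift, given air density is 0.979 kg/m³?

L = ½ρv²S·CL ⇒ v = √(2L/(ρ·S·CL))
v = √(2 × 5.17×10^5 / (0.979 × 62.1 × 0.758)) = √22440 = 150 m/s

v = 150 m/s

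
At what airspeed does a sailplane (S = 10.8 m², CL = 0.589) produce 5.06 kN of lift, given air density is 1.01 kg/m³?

v = 39.7 m/s

L = ½ρv²S·CL ⇒ v = √(2L/(ρ·S·CL))
v = √(2 × 5060 / (1.01 × 10.8 × 0.589)) = √1575 = 39.7 m/s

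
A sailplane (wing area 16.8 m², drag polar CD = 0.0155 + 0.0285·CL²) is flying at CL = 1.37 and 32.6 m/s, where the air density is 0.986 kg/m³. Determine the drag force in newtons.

D = 607 N

CD = 0.0155 + 0.0285 × 1.37² = 0.06899
D = ½ρv²S·CD = ½ × 0.986 × 32.6² × 16.8 × 0.06899 = 607 N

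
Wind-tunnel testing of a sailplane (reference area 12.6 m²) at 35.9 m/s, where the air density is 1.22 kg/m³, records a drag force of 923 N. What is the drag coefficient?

CD = 0.0932

From D = ½ρv²S·CD, rearranging gives CD = 2D/(ρv²S).
CD = 2 × 923 / (1.22 × 35.9² × 12.6) = 0.0932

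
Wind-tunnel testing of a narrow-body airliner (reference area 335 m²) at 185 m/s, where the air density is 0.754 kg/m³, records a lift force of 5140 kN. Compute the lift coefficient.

From L = ½ρv²S·CL, rearranging gives CL = 2L/(ρv²S).
CL = 2 × 5.14×10^6 / (0.754 × 185² × 335) = 1.19

CL = 1.19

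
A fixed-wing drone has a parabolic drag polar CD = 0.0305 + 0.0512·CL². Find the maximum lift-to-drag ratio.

(L/D)max = 12.7

For CD = CD0 + K·CL², (L/D)max occurs at CL* = √(CD0/K) and equals 1/(2√(K·CD0)).
(L/D)max = 1/(2√(0.0512 × 0.0305)) = 1/(2 × 0.03952) = 12.7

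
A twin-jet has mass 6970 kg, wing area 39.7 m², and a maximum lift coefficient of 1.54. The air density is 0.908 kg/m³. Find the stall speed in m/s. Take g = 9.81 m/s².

At stall, lift equals weight: L = W = m·g = 6970 × 9.81 = 68380 N.
V_stall = √(2W/(ρ·S·CL,max)) = √(2 × 68380 / (0.908 × 39.7 × 1.54))
V_stall = √2463 = 49.6 m/s

V_stall = 49.6 m/s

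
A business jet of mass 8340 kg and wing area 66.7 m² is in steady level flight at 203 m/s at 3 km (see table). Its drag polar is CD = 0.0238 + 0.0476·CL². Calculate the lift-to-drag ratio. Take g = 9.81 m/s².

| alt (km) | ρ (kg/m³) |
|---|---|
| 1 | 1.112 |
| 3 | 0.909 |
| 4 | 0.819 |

L/D = 2.73

At 3 km, from the table: ρ = 0.909 kg/m³.
Weight W = mg = 8340 × 9.81 = 81815 N; in level flight L = W.
Dynamic pressure q = 0.5 × 0.909 × 203² = 18730 Pa.
CL = 2W/(ρv²S) = 2×81815/(0.909×203²×66.7) = 0.06549.
CD = 0.0238 + 0.0476 × 0.06549² = 0.024.
L/D = CL/CD = 0.06549 / 0.024 = 2.73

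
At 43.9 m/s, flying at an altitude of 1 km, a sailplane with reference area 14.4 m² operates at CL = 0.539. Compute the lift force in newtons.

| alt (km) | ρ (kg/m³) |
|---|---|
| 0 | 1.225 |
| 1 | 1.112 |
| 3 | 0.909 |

At 1 km, from the table: ρ = 1.112 kg/m³.
Dynamic pressure q = ½ρv² = ½ × 1.112 × 43.9² = 1072 Pa.
L = q·S·CL = 1072 × 14.4 × 0.539 = 8320 N ≈ 8.32 kN

L = 8320 N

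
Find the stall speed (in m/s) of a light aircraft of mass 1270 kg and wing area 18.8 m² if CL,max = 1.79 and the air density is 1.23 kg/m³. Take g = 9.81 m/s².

Weight W = mg = 1270 × 9.81 = 12460 N.
V_stall = √(2W/(ρ·S·CL,max)) = √(2 × 12460 / (1.23 × 18.8 × 1.79))
V_stall = √602 = 24.5 m/s

V_stall = 24.5 m/s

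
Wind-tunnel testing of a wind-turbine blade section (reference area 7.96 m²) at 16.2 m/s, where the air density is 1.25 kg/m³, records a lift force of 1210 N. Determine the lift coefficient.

CL = 0.927

From L = ½ρv²S·CL, rearranging gives CL = 2L/(ρv²S).
CL = 2 × 1210 / (1.25 × 16.2² × 7.96) = 0.927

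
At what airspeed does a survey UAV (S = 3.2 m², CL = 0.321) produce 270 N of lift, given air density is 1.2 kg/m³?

L = ½ρv²S·CL ⇒ v = √(2L/(ρ·S·CL))
v = √(2 × 270 / (1.2 × 3.2 × 0.321)) = √438.1 = 20.9 m/s

v = 20.9 m/s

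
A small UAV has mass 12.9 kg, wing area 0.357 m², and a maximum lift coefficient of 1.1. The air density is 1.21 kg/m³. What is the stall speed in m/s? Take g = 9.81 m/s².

V_stall = 23.1 m/s

At stall, lift equals weight: L = W = m·g = 12.9 × 9.81 = 126.5 N.
V_stall = √(2W/(ρ·S·CL,max)) = √(2 × 126.5 / (1.21 × 0.357 × 1.1))
V_stall = √532.7 = 23.1 m/s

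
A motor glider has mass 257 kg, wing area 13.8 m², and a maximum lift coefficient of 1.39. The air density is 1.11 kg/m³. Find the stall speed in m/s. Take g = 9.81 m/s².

At stall, lift equals weight: L = W = m·g = 257 × 9.81 = 2521 N.
From L = ½ρV²S·CL,max = W: V_stall = √(2W/(ρSCL,max)) = √(2·2521/(1.11·13.8·1.39))
V_stall = √236.8 = 15.4 m/s

V_stall = 15.4 m/s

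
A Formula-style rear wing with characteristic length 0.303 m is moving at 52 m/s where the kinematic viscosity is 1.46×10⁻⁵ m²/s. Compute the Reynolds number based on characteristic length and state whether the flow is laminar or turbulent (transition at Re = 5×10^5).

Re = v·c/ν = 52 × 0.303 / (1.46×10⁻⁵) = 1.08×10^6
Since 1.08×10^6 > 5×10^5, the flow is turbulent.

Re = 1.08×10^6 (turbulent)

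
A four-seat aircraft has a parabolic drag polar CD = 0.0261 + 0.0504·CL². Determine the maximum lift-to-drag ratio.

(L/D)max = 13.8

For CD = CD0 + K·CL², (L/D)max occurs at CL* = √(CD0/K) and equals 1/(2√(K·CD0)).
(L/D)max = 1/(2√(0.0504 × 0.0261)) = 1/(2 × 0.03627) = 13.8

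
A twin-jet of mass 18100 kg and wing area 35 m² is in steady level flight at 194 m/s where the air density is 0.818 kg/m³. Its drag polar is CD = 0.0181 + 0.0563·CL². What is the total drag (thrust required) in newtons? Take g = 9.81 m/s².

Level flight ⇒ L = W = m·g = 18100 × 9.81 = 1.7756×10^5 N.
q = ½ρv² = ½ × 0.818 × 194² = 15390 Pa.
CL = W/(q·S) = 1.7756×10^5 / (15390 × 35) = 0.3296.
CD = 0.0181 + 0.0563 × 0.3296² = 0.02422.
D = q·S·CD = 15390 × 35 × 0.02422 = 13050 N

D = 13000 N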